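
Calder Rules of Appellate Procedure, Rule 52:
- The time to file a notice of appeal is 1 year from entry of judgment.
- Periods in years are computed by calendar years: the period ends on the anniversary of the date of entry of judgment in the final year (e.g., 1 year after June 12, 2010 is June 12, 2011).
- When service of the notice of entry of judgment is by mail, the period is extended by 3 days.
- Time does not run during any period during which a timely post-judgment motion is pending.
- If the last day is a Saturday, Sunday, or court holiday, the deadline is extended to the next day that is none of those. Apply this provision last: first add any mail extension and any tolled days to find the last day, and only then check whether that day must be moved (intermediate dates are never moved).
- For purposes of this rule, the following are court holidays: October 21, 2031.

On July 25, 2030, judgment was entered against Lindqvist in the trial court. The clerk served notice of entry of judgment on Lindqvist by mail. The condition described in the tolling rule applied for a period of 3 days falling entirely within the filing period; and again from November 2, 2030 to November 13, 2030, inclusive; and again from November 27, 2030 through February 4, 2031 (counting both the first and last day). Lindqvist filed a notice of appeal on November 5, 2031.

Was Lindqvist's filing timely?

1 year after July 25, 2030 is July 25, 2031.
Service was by mail, adding 3 days: July 25, 2031 + 3 days = July 28, 2031.
Tolling adds 3 days: July 28, 2031 + 3 days = July 31, 2031.
From November 2, 2030 through November 13, 2030 inclusive is 12 days; tolling adds 12 days: July 31, 2031 + 12 days = August 12, 2031.
From November 27, 2030 through February 4, 2031 inclusive is 70 days; tolling adds 70 days: August 12, 2031 + 70 days = October 21, 2031.
October 21, 2031 is a listed holiday. The next qualifying day is October 22, 2031.
The deadline is October 22, 2031; the filing on November 5, 2031 is after that date.

No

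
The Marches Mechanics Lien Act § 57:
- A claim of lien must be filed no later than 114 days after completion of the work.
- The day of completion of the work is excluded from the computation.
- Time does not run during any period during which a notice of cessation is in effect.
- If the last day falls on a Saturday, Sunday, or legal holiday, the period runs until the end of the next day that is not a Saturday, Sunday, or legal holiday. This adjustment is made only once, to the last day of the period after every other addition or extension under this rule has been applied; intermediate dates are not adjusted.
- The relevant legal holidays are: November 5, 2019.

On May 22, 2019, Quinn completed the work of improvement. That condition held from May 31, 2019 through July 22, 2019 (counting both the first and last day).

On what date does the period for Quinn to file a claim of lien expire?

November 6, 2019

114 days after May 22, 2019 is September 13, 2019.
From May 31, 2019 through July 22, 2019 inclusive is 53 days; tolling adds 53 days: September 13, 2019 + 53 days = November 5, 2019.
November 5, 2019 is a listed holiday. The next qualifying day is November 6, 2019.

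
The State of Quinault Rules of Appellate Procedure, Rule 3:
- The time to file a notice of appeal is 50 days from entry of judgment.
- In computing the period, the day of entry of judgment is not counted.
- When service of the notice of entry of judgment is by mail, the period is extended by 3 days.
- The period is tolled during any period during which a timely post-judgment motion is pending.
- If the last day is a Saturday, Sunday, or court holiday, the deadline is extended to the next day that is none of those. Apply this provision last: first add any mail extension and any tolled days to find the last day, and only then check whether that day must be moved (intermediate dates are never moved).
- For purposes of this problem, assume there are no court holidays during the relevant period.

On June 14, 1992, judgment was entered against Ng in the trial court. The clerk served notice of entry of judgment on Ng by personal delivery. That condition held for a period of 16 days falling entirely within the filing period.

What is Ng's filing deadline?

August 19, 1992

50 days after June 14, 1992 is August 3, 1992.
Service was not by mail, so no mail extension applies.
Tolling adds 16 days: August 3, 1992 + 16 days = August 19, 1992.
August 19, 1992 is a Wednesday and not a court holiday, so no extension applies.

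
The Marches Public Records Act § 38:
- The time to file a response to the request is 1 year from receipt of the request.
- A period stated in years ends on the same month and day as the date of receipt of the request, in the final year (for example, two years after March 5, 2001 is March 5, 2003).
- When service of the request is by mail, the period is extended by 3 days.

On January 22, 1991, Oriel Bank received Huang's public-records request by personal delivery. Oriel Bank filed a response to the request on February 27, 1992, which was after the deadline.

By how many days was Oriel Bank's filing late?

36 days

1 year after January 22, 1991 is January 22, 1992.
Service was not by mail, so no mail extension applies.
The deadline is January 22, 1992; from January 22, 1992 to February 27, 1992 is 36 days.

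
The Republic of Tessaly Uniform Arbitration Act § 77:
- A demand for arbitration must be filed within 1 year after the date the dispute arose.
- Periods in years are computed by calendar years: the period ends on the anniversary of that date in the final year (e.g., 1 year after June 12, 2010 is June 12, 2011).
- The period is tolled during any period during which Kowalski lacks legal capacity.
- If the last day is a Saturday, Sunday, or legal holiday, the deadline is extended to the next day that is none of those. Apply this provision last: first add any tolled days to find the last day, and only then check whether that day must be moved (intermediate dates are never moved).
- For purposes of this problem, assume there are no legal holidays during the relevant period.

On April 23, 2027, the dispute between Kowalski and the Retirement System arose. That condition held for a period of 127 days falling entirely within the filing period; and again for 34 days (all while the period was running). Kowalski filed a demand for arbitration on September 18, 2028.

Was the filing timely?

1 year after April 23, 2027 is April 23, 2028.
Tolling adds 127 days: April 23, 2028 + 127 days = August 28, 2028.
Tolling adds 34 days: August 28, 2028 + 34 days = October 1, 2028.
October 1, 2028 is Sunday. The next qualifying day is October 2, 2028.
The deadline is October 2, 2028; the filing on September 18, 2028 is on or before that date.

Yes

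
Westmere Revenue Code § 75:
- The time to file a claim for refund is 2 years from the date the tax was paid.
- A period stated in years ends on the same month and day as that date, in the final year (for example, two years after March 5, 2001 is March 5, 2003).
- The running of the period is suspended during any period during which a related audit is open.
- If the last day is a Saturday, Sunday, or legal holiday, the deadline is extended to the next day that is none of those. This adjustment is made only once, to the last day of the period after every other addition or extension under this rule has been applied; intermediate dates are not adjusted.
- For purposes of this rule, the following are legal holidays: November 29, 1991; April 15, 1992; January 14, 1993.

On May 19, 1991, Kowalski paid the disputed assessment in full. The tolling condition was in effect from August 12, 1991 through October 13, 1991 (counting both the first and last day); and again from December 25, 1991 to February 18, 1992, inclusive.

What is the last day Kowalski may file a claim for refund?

September 15, 1993

2 years after May 19, 1991 is May 19, 1993.
From August 12, 1991 through October 13, 1991 inclusive is 63 days; tolling adds 63 days: May 19, 1993 + 63 days = July 21, 1993.
From December 25, 1991 through February 18, 1992 inclusive is 56 days; tolling adds 56 days: July 21, 1993 + 56 days = September 15, 1993.
September 15, 1993 is a Wednesday and not a legal holiday, so no extension applies.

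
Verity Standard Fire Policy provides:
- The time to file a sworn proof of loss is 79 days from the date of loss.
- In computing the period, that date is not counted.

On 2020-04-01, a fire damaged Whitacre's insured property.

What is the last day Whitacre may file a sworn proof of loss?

June 19, 2020

79 days after 2020-04-01 is June 19, 2020.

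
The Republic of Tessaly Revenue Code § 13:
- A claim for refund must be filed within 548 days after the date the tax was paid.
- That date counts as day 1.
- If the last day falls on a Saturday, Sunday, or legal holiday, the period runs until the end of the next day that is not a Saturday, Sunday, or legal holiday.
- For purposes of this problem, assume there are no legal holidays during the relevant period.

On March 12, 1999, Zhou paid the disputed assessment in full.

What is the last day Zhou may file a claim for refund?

Counting March 12, 1999 as day 1, day 548 is September 9, 2000.
September 9, 2000 is Saturday; September 10, 2000 is Sunday. The next qualifying day is September 11, 2000.

September 11, 2000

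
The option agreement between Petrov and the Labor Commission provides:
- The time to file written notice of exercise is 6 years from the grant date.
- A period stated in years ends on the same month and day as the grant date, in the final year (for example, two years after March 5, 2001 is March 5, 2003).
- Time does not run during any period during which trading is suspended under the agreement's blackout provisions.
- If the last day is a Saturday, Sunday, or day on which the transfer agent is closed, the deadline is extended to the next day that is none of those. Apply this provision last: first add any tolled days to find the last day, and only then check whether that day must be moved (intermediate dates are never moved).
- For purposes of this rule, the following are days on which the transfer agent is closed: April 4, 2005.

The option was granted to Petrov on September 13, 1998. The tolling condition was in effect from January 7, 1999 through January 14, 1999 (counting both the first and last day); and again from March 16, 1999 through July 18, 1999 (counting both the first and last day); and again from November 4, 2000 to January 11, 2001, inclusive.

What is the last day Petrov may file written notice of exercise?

April 5, 2005

6 years after September 13, 1998 is September 13, 2004.
From January 7, 1999 through January 14, 1999 inclusive is 8 days; tolling adds 8 days: September 13, 2004 + 8 days = September 21, 2004.
From March 16, 1999 through July 18, 1999 inclusive is 125 days; tolling adds 125 days: September 21, 2004 + 125 days = January 24, 2005.
From November 4, 2000 through January 11, 2001 inclusive is 69 days; tolling adds 69 days: January 24, 2005 + 69 days = April 3, 2005.
April 3, 2005 is Sunday; April 4, 2005 is a listed holiday. The next qualifying day is April 5, 2005.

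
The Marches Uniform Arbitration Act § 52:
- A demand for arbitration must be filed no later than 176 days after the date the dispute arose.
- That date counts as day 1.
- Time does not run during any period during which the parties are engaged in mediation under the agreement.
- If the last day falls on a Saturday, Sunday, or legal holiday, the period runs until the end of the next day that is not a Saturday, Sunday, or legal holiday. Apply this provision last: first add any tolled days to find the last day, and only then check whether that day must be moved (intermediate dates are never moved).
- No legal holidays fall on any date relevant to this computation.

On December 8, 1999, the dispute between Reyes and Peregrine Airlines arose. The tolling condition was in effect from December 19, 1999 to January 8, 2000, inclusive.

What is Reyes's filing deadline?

June 21, 2000

Counting December 8, 1999 as day 1, day 176 is May 31, 2000.
From December 19, 1999 through January 8, 2000 inclusive is 21 days; tolling adds 21 days: May 31, 2000 + 21 days = June 21, 2000.
June 21, 2000 is a Wednesday and not a legal holiday, so no extension applies.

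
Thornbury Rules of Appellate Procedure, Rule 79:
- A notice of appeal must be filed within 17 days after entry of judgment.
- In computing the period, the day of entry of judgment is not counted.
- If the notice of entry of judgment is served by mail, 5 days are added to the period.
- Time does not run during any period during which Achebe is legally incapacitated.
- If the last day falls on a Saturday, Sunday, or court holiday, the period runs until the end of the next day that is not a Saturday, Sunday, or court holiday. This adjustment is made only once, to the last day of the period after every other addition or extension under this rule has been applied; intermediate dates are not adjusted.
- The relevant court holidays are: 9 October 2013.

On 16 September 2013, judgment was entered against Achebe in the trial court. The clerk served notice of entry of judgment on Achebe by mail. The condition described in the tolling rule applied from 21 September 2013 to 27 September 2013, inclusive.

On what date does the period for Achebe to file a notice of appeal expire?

October 15, 2013

17 days after 16 September 2013 is October 3, 2013.
Service was by mail, adding 5 days: October 3, 2013 + 5 days = October 8, 2013.
From September 21, 2013 through September 27, 2013 inclusive is 7 days; tolling adds 7 days: October 8, 2013 + 7 days = October 15, 2013.
October 15, 2013 is a Tuesday and not a court holiday, so no extension applies.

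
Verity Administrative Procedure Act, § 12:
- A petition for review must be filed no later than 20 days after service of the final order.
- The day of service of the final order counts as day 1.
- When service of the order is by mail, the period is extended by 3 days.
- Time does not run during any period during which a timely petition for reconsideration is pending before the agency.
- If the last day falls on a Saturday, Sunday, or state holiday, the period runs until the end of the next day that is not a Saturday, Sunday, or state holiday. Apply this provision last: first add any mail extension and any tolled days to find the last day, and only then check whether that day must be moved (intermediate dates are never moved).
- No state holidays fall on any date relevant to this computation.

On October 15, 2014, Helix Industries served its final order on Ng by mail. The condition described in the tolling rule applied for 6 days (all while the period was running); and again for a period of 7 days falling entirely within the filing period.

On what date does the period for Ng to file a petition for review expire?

November 19, 2014

Counting October 15, 2014 as day 1, day 20 is November 3, 2014.
Service was by mail, adding 3 days: November 3, 2014 + 3 days = November 6, 2014.
Tolling adds 6 days: November 6, 2014 + 6 days = November 12, 2014.
Tolling adds 7 days: November 12, 2014 + 7 days = November 19, 2014.
November 19, 2014 is a Wednesday and not a state holiday, so no extension applies.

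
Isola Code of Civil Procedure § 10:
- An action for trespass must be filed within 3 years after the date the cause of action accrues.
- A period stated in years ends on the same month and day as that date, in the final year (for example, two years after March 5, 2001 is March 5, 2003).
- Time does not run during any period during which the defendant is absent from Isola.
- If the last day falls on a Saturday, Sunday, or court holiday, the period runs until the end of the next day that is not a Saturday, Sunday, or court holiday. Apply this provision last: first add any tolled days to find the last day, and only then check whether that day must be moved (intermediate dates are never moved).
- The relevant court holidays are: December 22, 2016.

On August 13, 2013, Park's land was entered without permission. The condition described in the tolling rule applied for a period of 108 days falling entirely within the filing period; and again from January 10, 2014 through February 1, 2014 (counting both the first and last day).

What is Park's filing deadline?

December 23, 2016

3 years after August 13, 2013 is August 13, 2016.
Tolling adds 108 days: August 13, 2016 + 108 days = November 29, 2016.
From January 10, 2014 through February 1, 2014 inclusive is 23 days; tolling adds 23 days: November 29, 2016 + 23 days = December 22, 2016.
December 22, 2016 is a listed holiday. The next qualifying day is December 23, 2016.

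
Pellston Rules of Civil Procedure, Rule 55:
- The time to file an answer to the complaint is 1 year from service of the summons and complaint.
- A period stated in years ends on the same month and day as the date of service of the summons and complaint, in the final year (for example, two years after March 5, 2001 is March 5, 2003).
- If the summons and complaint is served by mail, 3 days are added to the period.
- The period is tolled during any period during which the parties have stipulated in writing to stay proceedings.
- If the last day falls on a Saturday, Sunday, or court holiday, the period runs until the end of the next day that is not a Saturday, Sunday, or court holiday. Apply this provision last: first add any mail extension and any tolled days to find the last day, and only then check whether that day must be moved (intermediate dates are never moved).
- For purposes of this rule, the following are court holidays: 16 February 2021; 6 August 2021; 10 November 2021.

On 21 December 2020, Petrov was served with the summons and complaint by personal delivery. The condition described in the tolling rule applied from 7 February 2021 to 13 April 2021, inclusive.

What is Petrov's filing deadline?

February 25, 2022

1 year after 21 December 2020 is December 21, 2021.
Service was not by mail, so no mail extension applies.
From February 7, 2021 through April 13, 2021 inclusive is 66 days; tolling adds 66 days: December 21, 2021 + 66 days = February 25, 2022.
February 25, 2022 is a Friday and not a court holiday, so no extension applies.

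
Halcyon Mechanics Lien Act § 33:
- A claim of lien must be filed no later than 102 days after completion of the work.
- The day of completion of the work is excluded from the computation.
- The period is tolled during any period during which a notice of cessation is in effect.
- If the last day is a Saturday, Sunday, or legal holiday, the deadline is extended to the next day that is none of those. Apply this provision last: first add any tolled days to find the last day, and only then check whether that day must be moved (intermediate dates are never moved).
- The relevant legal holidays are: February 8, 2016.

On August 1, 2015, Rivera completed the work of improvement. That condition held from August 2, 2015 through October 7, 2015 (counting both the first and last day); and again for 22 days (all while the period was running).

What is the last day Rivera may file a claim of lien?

102 days after August 1, 2015 is November 11, 2015.
From August 2, 2015 through October 7, 2015 inclusive is 67 days; tolling adds 67 days: November 11, 2015 + 67 days = January 17, 2016.
Tolling adds 22 days: January 17, 2016 + 22 days = February 8, 2016.
February 8, 2016 is a listed holiday. The next qualifying day is February 9, 2016.

February 9, 2016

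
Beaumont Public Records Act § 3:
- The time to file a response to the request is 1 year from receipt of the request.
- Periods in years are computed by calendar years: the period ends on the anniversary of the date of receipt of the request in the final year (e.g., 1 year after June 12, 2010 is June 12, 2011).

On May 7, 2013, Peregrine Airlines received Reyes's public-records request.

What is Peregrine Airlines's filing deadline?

1 year after May 7, 2013 is May 7, 2014.

May 7, 2014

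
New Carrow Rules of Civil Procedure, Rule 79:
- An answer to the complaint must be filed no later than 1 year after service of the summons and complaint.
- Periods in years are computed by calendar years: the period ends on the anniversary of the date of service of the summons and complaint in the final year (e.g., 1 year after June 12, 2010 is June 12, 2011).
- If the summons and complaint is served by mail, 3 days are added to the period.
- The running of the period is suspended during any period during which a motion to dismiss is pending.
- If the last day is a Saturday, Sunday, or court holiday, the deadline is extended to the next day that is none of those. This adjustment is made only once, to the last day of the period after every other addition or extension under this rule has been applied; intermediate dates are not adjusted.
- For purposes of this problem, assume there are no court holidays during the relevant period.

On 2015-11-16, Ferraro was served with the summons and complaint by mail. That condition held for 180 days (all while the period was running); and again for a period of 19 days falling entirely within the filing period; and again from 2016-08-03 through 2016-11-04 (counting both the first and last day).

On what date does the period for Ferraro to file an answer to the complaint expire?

1 year after 2015-11-16 is November 16, 2016.
Service was by mail, adding 3 days: November 16, 2016 + 3 days = November 19, 2016.
Tolling adds 180 days: November 19, 2016 + 180 days = May 18, 2017.
Tolling adds 19 days: May 18, 2017 + 19 days = June 6, 2017.
From August 3, 2016 through November 4, 2016 inclusive is 94 days; tolling adds 94 days: June 6, 2017 + 94 days = September 8, 2017.
September 8, 2017 is a Friday and not a court holiday, so no extension applies.

September 8, 2017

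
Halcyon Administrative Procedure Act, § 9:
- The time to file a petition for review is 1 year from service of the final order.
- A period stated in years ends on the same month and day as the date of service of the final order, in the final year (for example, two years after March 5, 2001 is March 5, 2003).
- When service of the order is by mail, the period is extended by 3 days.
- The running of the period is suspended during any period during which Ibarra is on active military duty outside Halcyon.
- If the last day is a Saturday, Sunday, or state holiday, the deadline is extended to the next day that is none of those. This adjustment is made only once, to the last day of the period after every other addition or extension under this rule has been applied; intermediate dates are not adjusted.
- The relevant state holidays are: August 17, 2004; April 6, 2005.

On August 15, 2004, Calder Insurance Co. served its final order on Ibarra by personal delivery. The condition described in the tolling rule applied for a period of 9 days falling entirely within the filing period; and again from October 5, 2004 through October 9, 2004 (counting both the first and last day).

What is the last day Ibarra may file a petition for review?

August 29, 2005

1 year after August 15, 2004 is August 15, 2005.
Service was not by mail, so no mail extension applies.
Tolling adds 9 days: August 15, 2005 + 9 days = August 24, 2005.
From October 5, 2004 through October 9, 2004 inclusive is 5 days; tolling adds 5 days: August 24, 2005 + 5 days = August 29, 2005.
August 29, 2005 is a Monday and not a state holiday, so no extension applies.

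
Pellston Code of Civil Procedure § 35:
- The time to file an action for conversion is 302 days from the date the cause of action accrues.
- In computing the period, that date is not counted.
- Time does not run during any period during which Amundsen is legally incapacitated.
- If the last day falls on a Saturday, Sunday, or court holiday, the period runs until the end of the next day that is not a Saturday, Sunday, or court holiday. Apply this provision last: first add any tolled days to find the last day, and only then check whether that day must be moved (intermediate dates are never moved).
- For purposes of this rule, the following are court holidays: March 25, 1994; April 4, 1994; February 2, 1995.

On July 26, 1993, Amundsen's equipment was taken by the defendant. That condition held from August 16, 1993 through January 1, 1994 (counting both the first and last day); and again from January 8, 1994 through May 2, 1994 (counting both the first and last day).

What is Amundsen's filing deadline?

302 days after July 26, 1993 is May 24, 1994.
From August 16, 1993 through January 1, 1994 inclusive is 139 days; tolling adds 139 days: May 24, 1994 + 139 days = October 10, 1994.
From January 8, 1994 through May 2, 1994 inclusive is 115 days; tolling adds 115 days: October 10, 1994 + 115 days = February 2, 1995.
February 2, 1995 is a listed holiday. The next qualifying day is February 3, 1995.

February 3, 1995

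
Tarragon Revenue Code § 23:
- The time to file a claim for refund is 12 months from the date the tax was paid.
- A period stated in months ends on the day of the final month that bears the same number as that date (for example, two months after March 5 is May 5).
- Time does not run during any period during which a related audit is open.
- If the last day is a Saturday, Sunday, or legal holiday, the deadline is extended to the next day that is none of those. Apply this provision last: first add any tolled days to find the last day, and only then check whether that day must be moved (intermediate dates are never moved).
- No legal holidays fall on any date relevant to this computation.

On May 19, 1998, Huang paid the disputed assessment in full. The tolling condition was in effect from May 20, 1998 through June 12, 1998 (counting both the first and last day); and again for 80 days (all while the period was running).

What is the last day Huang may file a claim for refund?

August 31, 1999

12 months after May 19, 1998 is May 19, 1999.
From May 20, 1998 through June 12, 1998 inclusive is 24 days; tolling adds 24 days: May 19, 1999 + 24 days = June 12, 1999.
Tolling adds 80 days: June 12, 1999 + 80 days = August 31, 1999.
August 31, 1999 is a Tuesday and not a legal holiday, so no extension applies.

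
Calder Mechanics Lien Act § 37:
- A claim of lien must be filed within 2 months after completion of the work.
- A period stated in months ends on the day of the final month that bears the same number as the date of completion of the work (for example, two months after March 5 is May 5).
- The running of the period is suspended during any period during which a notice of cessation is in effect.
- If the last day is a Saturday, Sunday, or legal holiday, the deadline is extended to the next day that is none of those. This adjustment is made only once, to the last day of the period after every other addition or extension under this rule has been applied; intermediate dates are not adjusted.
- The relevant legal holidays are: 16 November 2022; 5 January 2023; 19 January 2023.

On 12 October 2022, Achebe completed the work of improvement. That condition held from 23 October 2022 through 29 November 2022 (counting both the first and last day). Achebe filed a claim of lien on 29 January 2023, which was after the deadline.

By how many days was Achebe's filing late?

9 days

2 months after 12 October 2022 is December 12, 2022.
From October 23, 2022 through November 29, 2022 inclusive is 38 days; tolling adds 38 days: December 12, 2022 + 38 days = January 19, 2023.
January 19, 2023 is a listed holiday. The next qualifying day is January 20, 2023.
The deadline is January 20, 2023; from January 20, 2023 to January 29, 2023 is 9 days.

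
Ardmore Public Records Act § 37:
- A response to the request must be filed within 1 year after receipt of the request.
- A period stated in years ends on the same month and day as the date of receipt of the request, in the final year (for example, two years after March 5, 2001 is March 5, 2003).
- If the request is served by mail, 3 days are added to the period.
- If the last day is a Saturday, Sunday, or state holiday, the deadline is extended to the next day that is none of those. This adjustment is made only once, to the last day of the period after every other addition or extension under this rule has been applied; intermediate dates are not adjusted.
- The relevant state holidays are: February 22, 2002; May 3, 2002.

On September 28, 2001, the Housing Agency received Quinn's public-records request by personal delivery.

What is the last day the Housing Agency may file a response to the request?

September 30, 2002

1 year after September 28, 2001 is September 28, 2002.
Service was not by mail, so no mail extension applies.
September 28, 2002 is Saturday; September 29, 2002 is Sunday. The next qualifying day is September 30, 2002.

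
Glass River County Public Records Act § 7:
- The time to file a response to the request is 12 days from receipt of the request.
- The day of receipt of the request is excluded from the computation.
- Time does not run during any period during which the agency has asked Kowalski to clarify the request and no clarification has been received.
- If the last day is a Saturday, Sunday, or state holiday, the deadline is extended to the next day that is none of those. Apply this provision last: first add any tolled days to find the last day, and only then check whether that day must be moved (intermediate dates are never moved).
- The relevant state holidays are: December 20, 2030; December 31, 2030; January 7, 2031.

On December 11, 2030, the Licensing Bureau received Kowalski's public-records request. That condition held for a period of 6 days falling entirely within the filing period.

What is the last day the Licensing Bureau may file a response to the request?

12 days after December 11, 2030 is December 23, 2030.
Tolling adds 6 days: December 23, 2030 + 6 days = December 29, 2030.
December 29, 2030 is Sunday. The next qualifying day is December 30, 2030.

December 30, 2030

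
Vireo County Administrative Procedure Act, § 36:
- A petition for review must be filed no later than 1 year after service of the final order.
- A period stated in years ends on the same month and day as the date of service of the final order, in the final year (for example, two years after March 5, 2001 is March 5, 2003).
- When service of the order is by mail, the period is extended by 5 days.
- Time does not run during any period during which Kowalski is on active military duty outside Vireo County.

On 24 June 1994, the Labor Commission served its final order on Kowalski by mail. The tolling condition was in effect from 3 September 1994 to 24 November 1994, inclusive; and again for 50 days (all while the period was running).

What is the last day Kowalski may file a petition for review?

November 9, 1995

1 year after 24 June 1994 is June 24, 1995.
Service was by mail, adding 5 days: June 24, 1995 + 5 days = June 29, 1995.
From September 3, 1994 through November 24, 1994 inclusive is 83 days; tolling adds 83 days: June 29, 1995 + 83 days = September 20, 1995.
Tolling adds 50 days: September 20, 1995 + 50 days = November 9, 1995.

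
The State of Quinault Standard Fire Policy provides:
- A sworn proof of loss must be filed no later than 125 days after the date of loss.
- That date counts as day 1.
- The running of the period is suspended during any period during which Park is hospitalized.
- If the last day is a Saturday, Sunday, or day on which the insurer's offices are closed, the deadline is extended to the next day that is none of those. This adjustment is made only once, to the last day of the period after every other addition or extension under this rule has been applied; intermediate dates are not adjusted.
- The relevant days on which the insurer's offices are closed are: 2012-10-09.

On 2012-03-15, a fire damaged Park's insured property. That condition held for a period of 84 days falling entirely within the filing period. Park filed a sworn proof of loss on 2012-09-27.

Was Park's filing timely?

Yes

Counting 2012-03-15 as day 1, day 125 is July 17, 2012.
Tolling adds 84 days: July 17, 2012 + 84 days = October 9, 2012.
October 9, 2012 is a listed holiday. The next qualifying day is October 10, 2012.
The deadline is October 10, 2012; the filing on September 27, 2012 is on or before that date.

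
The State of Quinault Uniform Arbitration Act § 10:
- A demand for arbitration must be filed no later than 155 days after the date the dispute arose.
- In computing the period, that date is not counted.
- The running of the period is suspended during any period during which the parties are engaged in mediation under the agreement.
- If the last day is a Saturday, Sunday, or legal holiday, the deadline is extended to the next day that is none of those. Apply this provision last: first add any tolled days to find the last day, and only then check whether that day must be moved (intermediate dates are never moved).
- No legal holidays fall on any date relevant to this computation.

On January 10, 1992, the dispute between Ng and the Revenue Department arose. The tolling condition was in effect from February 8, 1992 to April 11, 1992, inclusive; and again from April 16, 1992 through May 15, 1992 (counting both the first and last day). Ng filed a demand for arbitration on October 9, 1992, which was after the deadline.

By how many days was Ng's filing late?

24 days

155 days after January 10, 1992 is June 13, 1992.
From February 8, 1992 through April 11, 1992 inclusive is 64 days; tolling adds 64 days: June 13, 1992 + 64 days = August 16, 1992.
From April 16, 1992 through May 15, 1992 inclusive is 30 days; tolling adds 30 days: August 16, 1992 + 30 days = September 15, 1992.
September 15, 1992 is a Tuesday and not a legal holiday, so no extension applies.
The deadline is September 15, 1992; from September 15, 1992 to October 9, 1992 is 24 days.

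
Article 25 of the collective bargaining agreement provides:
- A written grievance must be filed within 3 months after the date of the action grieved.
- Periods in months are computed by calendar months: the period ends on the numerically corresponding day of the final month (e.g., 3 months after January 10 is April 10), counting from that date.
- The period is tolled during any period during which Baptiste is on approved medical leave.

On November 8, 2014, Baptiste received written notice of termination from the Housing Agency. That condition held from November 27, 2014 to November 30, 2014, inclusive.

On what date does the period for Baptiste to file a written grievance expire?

February 12, 2015

3 months after November 8, 2014 is February 8, 2015.
From November 27, 2014 through November 30, 2014 inclusive is 4 days; tolling adds 4 days: February 8, 2015 + 4 days = February 12, 2015.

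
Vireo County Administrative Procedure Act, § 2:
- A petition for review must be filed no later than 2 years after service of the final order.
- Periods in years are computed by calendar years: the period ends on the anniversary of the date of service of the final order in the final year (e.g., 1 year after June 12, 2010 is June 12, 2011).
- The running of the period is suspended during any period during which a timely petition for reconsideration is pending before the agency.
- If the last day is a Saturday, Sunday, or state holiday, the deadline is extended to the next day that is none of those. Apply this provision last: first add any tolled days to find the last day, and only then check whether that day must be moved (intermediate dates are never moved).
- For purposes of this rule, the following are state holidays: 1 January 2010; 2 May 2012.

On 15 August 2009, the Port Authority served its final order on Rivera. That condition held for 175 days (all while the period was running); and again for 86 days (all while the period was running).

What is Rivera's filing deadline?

2 years after 15 August 2009 is August 15, 2011.
Tolling adds 175 days: August 15, 2011 + 175 days = February 6, 2012.
Tolling adds 86 days: February 6, 2012 + 86 days = May 2, 2012.
May 2, 2012 is a listed holiday. The next qualifying day is May 3, 2012.

May 3, 2012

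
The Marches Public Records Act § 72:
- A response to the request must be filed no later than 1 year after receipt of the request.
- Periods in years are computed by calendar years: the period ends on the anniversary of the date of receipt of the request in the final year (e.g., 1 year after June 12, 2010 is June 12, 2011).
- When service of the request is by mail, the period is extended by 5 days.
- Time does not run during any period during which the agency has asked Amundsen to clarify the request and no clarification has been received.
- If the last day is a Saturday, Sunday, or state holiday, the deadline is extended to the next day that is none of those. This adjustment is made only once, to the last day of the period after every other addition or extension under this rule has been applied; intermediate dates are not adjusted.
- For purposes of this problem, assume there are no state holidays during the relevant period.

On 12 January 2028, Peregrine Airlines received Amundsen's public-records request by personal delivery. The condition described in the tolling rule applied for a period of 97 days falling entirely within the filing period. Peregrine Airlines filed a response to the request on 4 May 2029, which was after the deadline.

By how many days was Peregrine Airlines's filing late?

15 days

1 year after 12 January 2028 is January 12, 2029.
Service was not by mail, so no mail extension applies.
Tolling adds 97 days: January 12, 2029 + 97 days = April 19, 2029.
April 19, 2029 is a Thursday and not a state holiday, so no extension applies.
The deadline is April 19, 2029; from April 19, 2029 to May 4, 2029 is 15 days.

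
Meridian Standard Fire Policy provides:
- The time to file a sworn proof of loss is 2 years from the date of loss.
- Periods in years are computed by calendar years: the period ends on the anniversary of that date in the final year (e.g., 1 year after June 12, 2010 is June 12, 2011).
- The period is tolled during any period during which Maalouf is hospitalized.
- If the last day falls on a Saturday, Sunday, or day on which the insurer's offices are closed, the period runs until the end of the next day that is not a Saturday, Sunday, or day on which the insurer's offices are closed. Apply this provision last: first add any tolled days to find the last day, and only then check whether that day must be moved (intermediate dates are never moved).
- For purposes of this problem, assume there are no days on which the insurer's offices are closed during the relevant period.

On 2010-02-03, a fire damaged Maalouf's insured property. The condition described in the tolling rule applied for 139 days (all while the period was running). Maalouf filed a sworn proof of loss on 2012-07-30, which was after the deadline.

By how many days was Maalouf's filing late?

2 years after 2010-02-03 is February 3, 2012.
Tolling adds 139 days: February 3, 2012 + 139 days = June 21, 2012.
June 21, 2012 is a Thursday and not a day on which the insurer's offices are closed, so no extension applies.
The deadline is June 21, 2012; from June 21, 2012 to July 30, 2012 is 39 days.

39 days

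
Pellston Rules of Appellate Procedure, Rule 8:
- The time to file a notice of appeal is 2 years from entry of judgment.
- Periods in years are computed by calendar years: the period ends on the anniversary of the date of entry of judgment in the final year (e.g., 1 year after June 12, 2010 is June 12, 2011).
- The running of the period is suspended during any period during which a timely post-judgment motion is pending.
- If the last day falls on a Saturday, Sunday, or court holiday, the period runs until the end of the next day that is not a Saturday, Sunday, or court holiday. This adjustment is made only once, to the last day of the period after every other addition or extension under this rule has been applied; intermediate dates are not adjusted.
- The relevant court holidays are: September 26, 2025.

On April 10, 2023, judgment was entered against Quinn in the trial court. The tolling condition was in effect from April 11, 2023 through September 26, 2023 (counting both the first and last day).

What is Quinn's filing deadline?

2 years after April 10, 2023 is April 10, 2025.
From April 11, 2023 through September 26, 2023 inclusive is 169 days; tolling adds 169 days: April 10, 2025 + 169 days = September 26, 2025.
September 26, 2025 is a listed holiday; September 27, 2025 is Saturday; September 28, 2025 is Sunday. The next qualifying day is September 29, 2025.

September 29, 2025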